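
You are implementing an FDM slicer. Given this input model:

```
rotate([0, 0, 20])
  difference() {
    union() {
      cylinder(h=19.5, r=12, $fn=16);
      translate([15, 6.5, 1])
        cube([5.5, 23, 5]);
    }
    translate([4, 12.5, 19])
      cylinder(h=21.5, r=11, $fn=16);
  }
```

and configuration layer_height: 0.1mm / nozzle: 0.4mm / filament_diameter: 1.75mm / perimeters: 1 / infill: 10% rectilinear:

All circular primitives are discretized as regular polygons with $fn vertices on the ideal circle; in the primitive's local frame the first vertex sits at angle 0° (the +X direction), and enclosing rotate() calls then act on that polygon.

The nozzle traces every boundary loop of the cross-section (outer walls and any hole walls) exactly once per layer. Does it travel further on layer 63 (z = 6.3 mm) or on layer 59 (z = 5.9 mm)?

layer 59 (z = 5.9 mm)

Layer 63 (z = 6.3): the cylinder: section is a regular 16-gon, circumradius r=12 (perimeter = 2·16·12.000·sin(180°/16) = 74.91 mm); the cube at (15, 6.5) is absent (z outside [1, 6]); Merging all regions: only the r=12 cylinder is present, so the union is just that shape — boundary = 74.91 mm; the cylinder at (4, 12.5) is not intersected at this z (z outside [19, 40.5]); After the difference (first − rest): none of the subtracted shapes is present at this height, so that combined region is unchanged — boundary = 74.91 mm; (rotated 20° about Z; rotation is an isometry so areas/perimeters/island counts are preserved). So its perimeter = 74.91 mm. Layer 59 (z = 5.9): the cylinder: section is a regular 16-gon, circumradius r=12 (perimeter = 2·16·12.000·sin(180°/16) = 74.91 mm); the 5.5×23 cube at (15, 6.5) contributes its full rectangle (perimeter 57.00 mm); Combining (union): the 2 present regions are separate (no shared area or edge), so areas and boundary lengths simply add and each stays a separate island — boundary = 131.91 mm; the cylinder at (4, 12.5) is absent (z outside [19, 40.5]); Taking the first minus the rest: none of the subtracted shapes is present at this height, so that combined region is unchanged — boundary = 131.91 mm; (rotated 20° about Z; rotation is an isometry so areas/perimeters/island counts are preserved). So its perimeter = 131.91 mm. Layer 59 is larger (131.91 vs 74.91 mm).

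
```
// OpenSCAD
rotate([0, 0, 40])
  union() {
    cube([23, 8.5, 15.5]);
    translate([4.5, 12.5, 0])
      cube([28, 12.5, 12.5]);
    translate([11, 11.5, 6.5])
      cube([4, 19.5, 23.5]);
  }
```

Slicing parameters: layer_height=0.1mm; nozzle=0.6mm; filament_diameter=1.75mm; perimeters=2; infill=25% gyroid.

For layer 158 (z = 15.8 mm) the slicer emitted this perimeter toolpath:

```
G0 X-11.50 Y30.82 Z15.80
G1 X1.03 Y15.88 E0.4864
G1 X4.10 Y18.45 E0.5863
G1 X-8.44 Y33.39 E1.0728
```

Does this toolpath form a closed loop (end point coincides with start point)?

Start point (G0): (-11.50, 30.82). End point (last G1): the path does not return to the start — open.

no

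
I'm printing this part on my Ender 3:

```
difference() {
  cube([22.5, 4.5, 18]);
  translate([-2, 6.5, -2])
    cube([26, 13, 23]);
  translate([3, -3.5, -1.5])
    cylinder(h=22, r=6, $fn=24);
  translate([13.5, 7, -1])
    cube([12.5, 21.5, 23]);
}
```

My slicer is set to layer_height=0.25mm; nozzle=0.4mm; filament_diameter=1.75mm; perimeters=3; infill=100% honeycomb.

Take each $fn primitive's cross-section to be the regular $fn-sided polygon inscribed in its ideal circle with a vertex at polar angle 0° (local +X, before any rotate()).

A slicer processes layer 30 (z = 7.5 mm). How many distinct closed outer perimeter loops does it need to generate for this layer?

1

At z = 7.5 mm: the cube (footprint 22.5×4.5) is included at this height; the cube at (-2, 6.5) (footprint 26×13) is included at this height; the cylinder at (3, -3.5): section is a regular 24-gon, circumradius r=6; the cube at (13.5, 7) is present — its section is the full 12.5×21.5 rectangle; Subtracting the remaining from the first: starting from the 22.5×4.5 cube, the 26×13 cube at (-2, 6.5) misses the remaining region (no effect); the r=6 cylinder at (3, -3.5) partially overlaps it — only the 14.95 mm² overlap (of its 111.81 mm²) is removed, clipping the outline; the 12.5×21.5 cube at (13.5, 7) misses the remaining region (no effect) — 1 connected region. The result has 1 disconnected region.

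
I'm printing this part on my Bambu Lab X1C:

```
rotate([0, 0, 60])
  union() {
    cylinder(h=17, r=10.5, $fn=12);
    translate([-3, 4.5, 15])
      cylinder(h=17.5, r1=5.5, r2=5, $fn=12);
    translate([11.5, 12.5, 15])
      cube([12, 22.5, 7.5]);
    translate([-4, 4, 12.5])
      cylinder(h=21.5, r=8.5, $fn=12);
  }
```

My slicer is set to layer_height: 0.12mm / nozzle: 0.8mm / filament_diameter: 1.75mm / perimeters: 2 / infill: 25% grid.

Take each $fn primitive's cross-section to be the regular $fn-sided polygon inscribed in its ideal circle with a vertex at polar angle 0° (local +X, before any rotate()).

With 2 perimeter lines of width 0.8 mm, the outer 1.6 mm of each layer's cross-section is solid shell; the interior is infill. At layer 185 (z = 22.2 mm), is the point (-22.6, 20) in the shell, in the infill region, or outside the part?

At z = 22.2 mm: the cylinder does not reach this height (z outside [0, 17]); the cone at (-3, 4.5) (r1=5.5→r2=5) has section circumradius 5.294 here — a regular 12-gon; the cube at (11.5, 12.5) is present — its section is the full 12×22.5 rectangle; the r=8.5 cylinder at (-4, 4) contributes a regular 12-gon of circumradius 8.5; Merging all regions: the regions partially overlap (shared area 84.09 mm²), so overlapping operands fuse into one piece — 2 connected regions; (rotated 60° about Z; rotation is an isometry so areas/perimeters/island counts are preserved). Overall, the cross-section has 2 separate islands. Undo the 60° rotation: the query point maps to (6.021, 29.572) in the un-rotated model frame. The nearest boundary edge runs (11.50, 12.50)→(11.50, 35.00); distance from the point to it = 5.48 mm. The point is not inside any of the regions above, so it lies outside the cross-section (5.48 mm from the nearest boundary).

outside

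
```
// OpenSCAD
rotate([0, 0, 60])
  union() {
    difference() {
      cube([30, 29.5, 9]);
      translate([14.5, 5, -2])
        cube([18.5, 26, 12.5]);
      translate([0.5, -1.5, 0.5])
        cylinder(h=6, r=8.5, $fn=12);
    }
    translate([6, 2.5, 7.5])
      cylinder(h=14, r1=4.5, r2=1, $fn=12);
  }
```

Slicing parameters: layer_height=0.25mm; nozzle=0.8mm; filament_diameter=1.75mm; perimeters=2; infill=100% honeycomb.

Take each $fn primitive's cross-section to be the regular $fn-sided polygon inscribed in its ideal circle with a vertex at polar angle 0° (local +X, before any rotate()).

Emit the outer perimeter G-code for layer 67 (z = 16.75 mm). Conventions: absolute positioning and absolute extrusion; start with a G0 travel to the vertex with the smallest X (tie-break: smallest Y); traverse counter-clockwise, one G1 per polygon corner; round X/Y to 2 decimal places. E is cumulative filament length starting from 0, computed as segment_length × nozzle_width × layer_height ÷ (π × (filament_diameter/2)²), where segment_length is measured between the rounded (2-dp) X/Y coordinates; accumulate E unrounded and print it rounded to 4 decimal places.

G0 X-1.35 Y6.45 Z16.75
G1 X-1.06 Y5.35 E0.0946
G1 X-0.26 Y4.55 E0.1887
G1 X0.83 Y4.26 E0.2825
G1 X1.93 Y4.55 E0.3770
G1 X2.73 Y5.35 E0.4711
G1 X3.02 Y6.45 E0.5657
G1 X2.73 Y7.54 E0.6595
G1 X1.93 Y8.34 E0.7536
G1 X0.83 Y8.63 E0.8482
G1 X-0.26 Y8.34 E0.9419
G1 X-1.06 Y7.54 E1.0360
G1 X-1.35 Y6.45 E1.1298

At z = 16.75 mm: the cube does not reach this height (z outside [0, 9]); the cube at (14.5, 5) is absent (z outside [-2, 10.5]); the cylinder at (0.5, -1.5) does not reach this height (z outside [0.5, 6.5]); After the difference (first − rest): the first operand is absent here, so nothing remains; the cone at (6, 2.5) contributes a regular 12-gon of circumradius 2.188 (interpolated between r1=4.5 and r2=1 at t=0.661); Combining (union): only the cone at (6, 2.5) is present, so the union is just that shape — 1 connected region; (whole slice rotated 60° about Z — lengths, areas and connectivity unchanged). The outline is a single polygon with 12 vertices. Extrusion per mm of travel: 0.8 × 0.25 / (π × 0.875²) = 0.083150. Accumulating E over each segment gives final E = 1.1298.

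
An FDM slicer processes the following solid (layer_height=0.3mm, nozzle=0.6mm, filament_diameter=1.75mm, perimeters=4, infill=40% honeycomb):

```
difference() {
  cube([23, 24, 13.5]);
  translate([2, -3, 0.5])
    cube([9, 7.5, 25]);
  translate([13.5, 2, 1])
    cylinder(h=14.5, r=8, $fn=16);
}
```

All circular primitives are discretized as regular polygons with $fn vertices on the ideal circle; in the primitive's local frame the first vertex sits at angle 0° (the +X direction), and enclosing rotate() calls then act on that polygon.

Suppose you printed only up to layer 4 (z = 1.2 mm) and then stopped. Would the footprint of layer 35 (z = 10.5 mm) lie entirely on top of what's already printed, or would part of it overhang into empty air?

Compare the two slices. At z = 1.2: the 23×24 cube contributes its full rectangle (area 552.00 mm²); the cube at (2, -3) (footprint 9×7.5) is included at this height (area 67.50 mm²); the cylinder at (13.5, 2): section is a regular 16-gon, circumradius r=8 (area = (16/2)·8.000²·sin(360°/16) = 195.93 mm²); Taking the first minus the rest: starting from the 23×24 cube (552.00 mm²), the 9×7.5 cube at (2, -3) partially overlaps it — only the 40.50 mm² overlap (of its 67.50 mm²) is removed, clipping the outline; the r=8 cylinder at (13.5, 2) partially overlaps it — only the 105.44 mm² overlap (of its 195.93 mm²) is removed, clipping the outline — area = 406.06 mm². At z = 10.5: the cube is present — its section is the full 23×24 rectangle (area 552.00 mm²); the cube at (2, -3) is present — its section is the full 9×7.5 rectangle (area 67.50 mm²); the cylinder at (13.5, 2): section is a regular 16-gon, circumradius r=8 (area = (16/2)·8.000²·sin(360°/16) = 195.93 mm²); After the difference (first − rest): starting from the 23×24 cube (552.00 mm²), the 9×7.5 cube at (2, -3) partially overlaps it — only the 40.50 mm² overlap (of its 67.50 mm²) is removed, clipping the outline; the r=8 cylinder at (13.5, 2) partially overlaps it — only the 105.44 mm² overlap (of its 195.93 mm²) is removed, clipping the outline — area = 406.06 mm². Checking containment: the cross-section at z = 10.5 is a subset of the cross-section at z = 1.2.

entirely on top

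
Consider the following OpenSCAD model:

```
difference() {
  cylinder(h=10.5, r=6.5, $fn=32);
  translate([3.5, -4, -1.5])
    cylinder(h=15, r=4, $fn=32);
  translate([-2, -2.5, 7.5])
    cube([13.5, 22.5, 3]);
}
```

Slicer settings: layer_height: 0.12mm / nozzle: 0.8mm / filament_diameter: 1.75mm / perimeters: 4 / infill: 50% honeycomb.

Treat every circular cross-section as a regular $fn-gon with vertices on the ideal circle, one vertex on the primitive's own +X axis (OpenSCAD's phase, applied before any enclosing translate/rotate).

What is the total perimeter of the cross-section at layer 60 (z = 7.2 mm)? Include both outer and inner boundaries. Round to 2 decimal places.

At z = 7.2 mm: the cylinder: section is a regular 32-gon, circumradius r=6.5 (perimeter = 2·32·6.500·sin(180°/32) = 40.78 mm); the r=4 cylinder at (3.5, -4) gives a regular 32-gon of circumradius 4 (constant along its height) (perimeter = 2·32·4.000·sin(180°/32) = 25.09 mm); the cube at (-2, -2.5) is not intersected at this z (z outside [7.5, 10.5]); Subtracting the remaining from the first: starting from the r=6.5 cylinder, the r=4 cylinder at (3.5, -4) partially overlaps it — only the 30.78 mm² overlap (of its 49.94 mm²) is removed, clipping the outline — boundary = 44.35 mm. Overall, the cross-section is a single solid region. Total boundary length (outer) = 44.35 mm.

44.35 mm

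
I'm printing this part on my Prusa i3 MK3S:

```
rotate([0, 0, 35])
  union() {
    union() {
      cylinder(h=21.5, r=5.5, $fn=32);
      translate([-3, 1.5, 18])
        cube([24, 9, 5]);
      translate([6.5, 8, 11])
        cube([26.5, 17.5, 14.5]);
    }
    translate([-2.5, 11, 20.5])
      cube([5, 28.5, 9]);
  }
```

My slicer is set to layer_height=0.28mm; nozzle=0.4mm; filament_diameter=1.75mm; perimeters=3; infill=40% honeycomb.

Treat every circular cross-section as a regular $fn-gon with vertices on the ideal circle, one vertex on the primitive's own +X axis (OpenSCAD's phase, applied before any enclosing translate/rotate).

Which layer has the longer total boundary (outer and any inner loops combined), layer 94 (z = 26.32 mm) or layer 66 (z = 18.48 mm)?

layer 66 (z = 18.48 mm)

Layer 94 (z = 26.32): the cylinder does not reach this height (z outside [0, 21.5]); the cube at (-3, 1.5) is absent (z outside [18, 23]); the cube at (6.5, 8) is absent (z outside [11, 25.5]); Taking the union: nothing is present at this height; the 5×28.5 cube at (-2.5, 11) contributes its full rectangle (perimeter 67.00 mm); Merging all regions: only the 5×28.5 cube at (-2.5, 11) is present, so the union is just that shape — boundary = 67.00 mm; (rotated 35° about Z; rotation is an isometry so areas/perimeters/island counts are preserved). So its perimeter = 67.00 mm. Layer 66 (z = 18.48): the r=5.5 cylinder contributes a regular 32-gon of circumradius 5.5 (perimeter = 2·32·5.500·sin(180°/32) = 34.50 mm); the 24×9 cube at (-3, 1.5) contributes its full rectangle (perimeter 66.00 mm); the 26.5×17.5 cube at (6.5, 8) contributes its full rectangle (perimeter 88.00 mm); Combining (union): the regions partially overlap (shared area 62.82 mm²), so the edge portions inside another operand are dropped and the merged outline is re-measured after clipping — boundary = 132.86 mm; the cube at (-2.5, 11) is absent (z outside [20.5, 29.5]); Combining (union): only that combined region is present, so the union is just that shape — boundary = 132.86 mm; (rotated 35° about Z; rotation is an isometry so areas/perimeters/island counts are preserved). So its perimeter = 132.86 mm. Layer 66 is larger (132.86 vs 67.00 mm).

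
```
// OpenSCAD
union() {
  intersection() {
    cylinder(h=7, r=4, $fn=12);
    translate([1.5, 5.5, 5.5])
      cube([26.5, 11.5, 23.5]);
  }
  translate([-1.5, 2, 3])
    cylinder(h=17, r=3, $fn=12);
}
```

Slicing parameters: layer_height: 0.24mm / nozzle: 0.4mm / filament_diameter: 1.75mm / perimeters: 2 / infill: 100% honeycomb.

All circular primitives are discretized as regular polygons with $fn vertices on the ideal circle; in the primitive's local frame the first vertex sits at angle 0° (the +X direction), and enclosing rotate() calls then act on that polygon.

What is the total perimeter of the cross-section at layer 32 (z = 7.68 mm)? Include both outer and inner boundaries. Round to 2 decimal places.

At z = 7.68 mm: the cylinder does not reach this height (z outside [0, 7]); the 26.5×11.5 cube at (1.5, 5.5) contributes its full rectangle (perimeter 76.00 mm); After intersecting: at least one operand is absent at this height, so nothing remains; the r=3 cylinder at (-1.5, 2) contributes a regular 12-gon of circumradius 3 (perimeter = 2·12·3.000·sin(180°/12) = 18.63 mm); Taking the union: only the r=3 cylinder at (-1.5, 2) is present, so the union is just that shape — boundary = 18.63 mm. Overall, the cross-section is a single solid region. Total boundary length (outer) = 18.63 mm.

18.63 mm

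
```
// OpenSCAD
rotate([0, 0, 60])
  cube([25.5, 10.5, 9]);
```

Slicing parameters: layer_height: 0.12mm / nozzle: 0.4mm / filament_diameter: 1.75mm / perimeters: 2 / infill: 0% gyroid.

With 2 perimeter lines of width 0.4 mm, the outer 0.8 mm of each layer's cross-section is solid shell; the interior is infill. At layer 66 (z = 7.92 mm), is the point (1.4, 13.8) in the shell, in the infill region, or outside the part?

At z = 7.92 mm: the 25.5×10.5 cube contributes its full rectangle; (whole slice rotated 60° about Z — lengths, areas and connectivity unchanged). Overall, the cross-section is a single solid region. Undo the 60° rotation: the query point maps to (12.651, 5.688) in the un-rotated model frame. The nearest boundary edge runs (25.50, 10.50)→(0.00, 10.50); distance from the point to it = 4.81 mm. The point is inside the cross-section and 4.81 mm from the nearest boundary — more than the 0.8 mm shell width (2 × 0.4), so it's in the infill interior.

infill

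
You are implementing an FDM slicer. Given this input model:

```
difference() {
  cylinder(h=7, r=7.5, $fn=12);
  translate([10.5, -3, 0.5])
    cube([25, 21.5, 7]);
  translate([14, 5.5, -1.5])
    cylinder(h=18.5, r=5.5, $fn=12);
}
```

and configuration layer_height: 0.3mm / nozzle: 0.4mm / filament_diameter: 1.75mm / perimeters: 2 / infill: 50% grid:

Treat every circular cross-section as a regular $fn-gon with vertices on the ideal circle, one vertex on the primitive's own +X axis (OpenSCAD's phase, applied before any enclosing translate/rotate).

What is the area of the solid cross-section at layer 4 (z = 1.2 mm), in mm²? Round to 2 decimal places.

At z = 1.2 mm: the r=7.5 cylinder gives a regular 12-gon of circumradius 7.5 (constant along its height) (area = (12/2)·7.500²·sin(360°/12) = 168.75 mm²); the cube at (10.5, -3) is present — its section is the full 25×21.5 rectangle (area 537.50 mm²); the cylinder at (14, 5.5): section is a regular 12-gon, circumradius r=5.5 (area = (12/2)·5.500²·sin(360°/12) = 90.75 mm²); After the difference (first − rest): starting from the r=7.5 cylinder (168.75 mm²), the 25×21.5 cube at (10.5, -3) misses the remaining region (no effect); the r=5.5 cylinder at (14, 5.5) misses the remaining region (no effect) — area = 168.75 mm². Overall, the cross-section is a single solid region. Net area = 168.75 mm².

168.75 mm²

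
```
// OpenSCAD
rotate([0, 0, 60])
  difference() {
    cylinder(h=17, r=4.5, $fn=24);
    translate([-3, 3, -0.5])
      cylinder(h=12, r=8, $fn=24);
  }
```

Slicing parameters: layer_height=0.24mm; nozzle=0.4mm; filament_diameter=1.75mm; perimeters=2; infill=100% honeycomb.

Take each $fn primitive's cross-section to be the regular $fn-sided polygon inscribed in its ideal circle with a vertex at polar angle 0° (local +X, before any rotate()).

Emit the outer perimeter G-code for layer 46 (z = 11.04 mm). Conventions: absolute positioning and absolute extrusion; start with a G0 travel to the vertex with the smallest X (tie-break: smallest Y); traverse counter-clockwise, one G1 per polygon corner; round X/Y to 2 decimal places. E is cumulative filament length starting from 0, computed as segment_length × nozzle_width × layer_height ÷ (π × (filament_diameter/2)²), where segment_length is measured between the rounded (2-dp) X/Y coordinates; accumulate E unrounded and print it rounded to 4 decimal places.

At z = 11.04 mm: the r=4.5 cylinder contributes a regular 24-gon of circumradius 4.5; the r=8 cylinder at (-3, 3) contributes a regular 24-gon of circumradius 8; After the difference (first − rest): starting from the r=4.5 cylinder, the r=8 cylinder at (-3, 3) partially overlaps it — only the 59.25 mm² overlap (of its 198.77 mm²) is removed, clipping the outline — 1 connected region; (rotated 60° about Z; rotation is an isometry so areas/perimeters/island counts are preserved). The outline is a single polygon with 12 vertices. Extrusion per mm of travel: 0.4 × 0.24 / (π × 0.875²) = 0.039912. Accumulating E over each segment gives final E = 0.5827.

G0 X1.98 Y4.01 Z11.04
G1 X2.83 Y2.90 E0.0558
G1 X3.63 Y0.97 E0.1392
G1 X3.90 Y-1.10 E0.2225
G1 X3.72 Y-2.48 E0.2780
G1 X3.90 Y-2.25 E0.2897
G1 X4.35 Y-1.16 E0.3368
G1 X4.50 Y0.00 E0.3835
G1 X4.35 Y1.16 E0.4301
G1 X3.90 Y2.25 E0.4772
G1 X3.18 Y3.18 E0.5241
G1 X2.25 Y3.90 E0.5711
G1 X1.98 Y4.01 E0.5827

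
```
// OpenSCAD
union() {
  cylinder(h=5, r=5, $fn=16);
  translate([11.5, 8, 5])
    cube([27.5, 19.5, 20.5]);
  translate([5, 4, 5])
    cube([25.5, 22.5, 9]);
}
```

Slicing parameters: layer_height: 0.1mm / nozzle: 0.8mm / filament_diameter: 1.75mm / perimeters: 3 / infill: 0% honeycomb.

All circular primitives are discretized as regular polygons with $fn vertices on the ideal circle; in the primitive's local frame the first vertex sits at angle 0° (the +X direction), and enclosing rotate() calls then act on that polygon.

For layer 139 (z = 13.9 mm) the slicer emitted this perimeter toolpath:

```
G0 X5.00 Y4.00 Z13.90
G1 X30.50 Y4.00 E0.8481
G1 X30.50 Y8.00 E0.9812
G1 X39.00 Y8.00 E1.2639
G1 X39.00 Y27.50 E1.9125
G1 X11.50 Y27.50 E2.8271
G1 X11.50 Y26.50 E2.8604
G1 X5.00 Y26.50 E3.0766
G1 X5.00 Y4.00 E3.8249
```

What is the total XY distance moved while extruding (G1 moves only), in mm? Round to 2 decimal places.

Sum the Euclidean lengths of each G1 segment: total = 115.00 mm.

115.00 mm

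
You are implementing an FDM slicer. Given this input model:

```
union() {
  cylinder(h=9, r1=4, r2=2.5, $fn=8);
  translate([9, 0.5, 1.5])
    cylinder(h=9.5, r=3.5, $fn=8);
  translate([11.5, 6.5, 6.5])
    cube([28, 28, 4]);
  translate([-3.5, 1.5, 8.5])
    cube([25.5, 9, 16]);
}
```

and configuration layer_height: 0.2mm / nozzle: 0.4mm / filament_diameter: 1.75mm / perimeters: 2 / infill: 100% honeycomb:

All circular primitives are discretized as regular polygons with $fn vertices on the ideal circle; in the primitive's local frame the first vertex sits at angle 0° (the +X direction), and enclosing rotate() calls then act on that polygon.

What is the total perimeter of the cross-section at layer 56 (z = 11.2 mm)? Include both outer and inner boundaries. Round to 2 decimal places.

69.00 mm

At z = 11.2 mm: the cone is absent (z outside [0, 9]); the cylinder at (9, 0.5) is not intersected at this z (z outside [1.5, 11]); the cube at (11.5, 6.5) does not reach this height (z outside [6.5, 10.5]); the cube at (-3.5, 1.5) is present — its section is the full 25.5×9 rectangle (perimeter 69.00 mm); Merging all regions: only the 25.5×9 cube at (-3.5, 1.5) is present, so the union is just that shape — boundary = 69.00 mm. Overall, the cross-section is a single solid region. Total boundary length (outer) = 69.00 mm.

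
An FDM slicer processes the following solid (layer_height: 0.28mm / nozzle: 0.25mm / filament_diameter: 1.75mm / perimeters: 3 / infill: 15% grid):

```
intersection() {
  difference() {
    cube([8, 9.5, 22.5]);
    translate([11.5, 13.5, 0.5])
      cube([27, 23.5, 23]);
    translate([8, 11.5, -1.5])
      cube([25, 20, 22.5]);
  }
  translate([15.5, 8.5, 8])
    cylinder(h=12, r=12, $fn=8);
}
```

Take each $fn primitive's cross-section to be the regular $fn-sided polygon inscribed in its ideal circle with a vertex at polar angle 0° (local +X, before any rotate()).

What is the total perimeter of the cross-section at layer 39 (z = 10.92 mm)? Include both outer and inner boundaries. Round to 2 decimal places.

24.84 mm

At z = 10.92 mm: the cube is present — its section is the full 8×9.5 rectangle (perimeter 35.00 mm); the 27×23.5 cube at (11.5, 13.5) contributes its full rectangle (perimeter 101.00 mm); the cube at (8, 11.5) (footprint 25×20) is included at this height (perimeter 90.00 mm); Taking the first minus the rest: starting from the 8×9.5 cube, the 27×23.5 cube at (11.5, 13.5) misses the remaining region (no effect); the 25×20 cube at (8, 11.5) misses the remaining region (no effect) — boundary = 35.00 mm; the cylinder at (15.5, 8.5): section is a regular 8-gon, circumradius r=12 (perimeter = 2·8·12.000·sin(180°/8) = 73.48 mm); After intersecting: the r=12 cylinder at (15.5, 8.5) partially overlaps the result so far; clipping to the common part keeps 27.58 mm² — boundary = 24.84 mm. Overall, the cross-section is a single solid region. Total boundary length (outer) = 24.84 mm.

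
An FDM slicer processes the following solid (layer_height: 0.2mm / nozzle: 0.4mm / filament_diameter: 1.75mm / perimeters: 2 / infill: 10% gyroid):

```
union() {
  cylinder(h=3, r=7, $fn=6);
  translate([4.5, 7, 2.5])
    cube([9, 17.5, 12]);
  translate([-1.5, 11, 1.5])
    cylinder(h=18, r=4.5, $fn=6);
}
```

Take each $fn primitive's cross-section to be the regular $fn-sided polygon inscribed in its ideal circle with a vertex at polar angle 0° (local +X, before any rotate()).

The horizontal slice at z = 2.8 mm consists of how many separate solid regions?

At z = 2.8 mm: the r=7 cylinder contributes a regular 6-gon of circumradius 7; the cube at (4.5, 7) (footprint 9×17.5) is included at this height; the cylinder at (-1.5, 11): section is a regular 6-gon, circumradius r=4.5; Taking the union: the 3 present regions are separate (no shared area or edge), so areas and boundary lengths simply add and each stays a separate island — 3 connected regions. The result has 3 disconnected regions.

3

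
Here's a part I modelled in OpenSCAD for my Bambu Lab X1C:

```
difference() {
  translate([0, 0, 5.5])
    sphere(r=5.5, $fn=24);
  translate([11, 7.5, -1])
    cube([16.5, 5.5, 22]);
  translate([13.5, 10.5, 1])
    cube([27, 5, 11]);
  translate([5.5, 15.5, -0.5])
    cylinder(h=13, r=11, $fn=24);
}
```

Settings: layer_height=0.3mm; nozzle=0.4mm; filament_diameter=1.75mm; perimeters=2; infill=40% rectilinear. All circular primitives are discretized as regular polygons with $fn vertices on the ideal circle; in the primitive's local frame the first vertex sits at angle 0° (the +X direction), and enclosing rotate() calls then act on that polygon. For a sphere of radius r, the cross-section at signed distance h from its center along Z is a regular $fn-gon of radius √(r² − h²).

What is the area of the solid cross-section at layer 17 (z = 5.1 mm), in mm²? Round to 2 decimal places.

93.45 mm²

At z = 5.1 mm: the sphere: section is a regular 24-gon, circumradius = √(r²−h²) = √(5.5²−0.4²) = 5.485 (area = (24/2)·5.485²·sin(360°/24) = 93.45 mm²); the cube at (11, 7.5) (footprint 16.5×5.5) is included at this height (area 90.75 mm²); the 27×5 cube at (13.5, 10.5) contributes its full rectangle (area 135.00 mm²); the r=11 cylinder at (5.5, 15.5) gives a regular 24-gon of circumradius 11 (constant along its height) (area = (24/2)·11.000²·sin(360°/24) = 375.81 mm²); After the difference (first − rest): starting from the r=5.5 sphere (93.45 mm²), the 16.5×5.5 cube at (11, 7.5) misses the remaining region (no effect); the 27×5 cube at (13.5, 10.5) misses the remaining region (no effect); the r=11 cylinder at (5.5, 15.5) misses the remaining region (no effect) — area = 93.45 mm². Overall, the cross-section is a single solid region. Net area = 93.45 mm².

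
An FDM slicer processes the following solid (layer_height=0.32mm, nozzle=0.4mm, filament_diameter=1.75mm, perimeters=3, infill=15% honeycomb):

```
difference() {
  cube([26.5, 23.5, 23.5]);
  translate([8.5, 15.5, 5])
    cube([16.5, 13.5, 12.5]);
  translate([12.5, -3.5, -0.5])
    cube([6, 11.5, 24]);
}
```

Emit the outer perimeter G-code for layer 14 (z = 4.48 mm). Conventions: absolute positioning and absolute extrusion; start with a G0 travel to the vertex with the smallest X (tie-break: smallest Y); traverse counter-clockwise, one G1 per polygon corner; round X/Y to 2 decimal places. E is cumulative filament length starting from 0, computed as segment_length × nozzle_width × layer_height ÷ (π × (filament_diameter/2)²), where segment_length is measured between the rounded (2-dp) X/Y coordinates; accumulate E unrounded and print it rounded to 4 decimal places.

G0 X0.00 Y0.00 Z4.48
G1 X12.50 Y0.00 E0.6652
G1 X12.50 Y8.00 E1.0909
G1 X18.50 Y8.00 E1.4102
G1 X18.50 Y0.00 E1.8360
G1 X26.50 Y0.00 E2.2617
G1 X26.50 Y23.50 E3.5123
G1 X0.00 Y23.50 E4.9225
G1 X0.00 Y0.00 E6.1731

At z = 4.48 mm: the 26.5×23.5 cube contributes its full rectangle; the cube at (8.5, 15.5) is absent (z outside [5, 17.5]); the cube at (12.5, -3.5) is present — its section is the full 6×11.5 rectangle; Taking the first minus the rest: starting from the 26.5×23.5 cube, the 6×11.5 cube at (12.5, -3.5) partially overlaps it — only the 48.00 mm² overlap (of its 69.00 mm²) is removed, clipping the outline — 1 connected region. The outline is a single polygon with 8 vertices. Extrusion per mm of travel: 0.4 × 0.32 / (π × 0.875²) = 0.053216. Accumulating E over each segment gives final E = 6.1731.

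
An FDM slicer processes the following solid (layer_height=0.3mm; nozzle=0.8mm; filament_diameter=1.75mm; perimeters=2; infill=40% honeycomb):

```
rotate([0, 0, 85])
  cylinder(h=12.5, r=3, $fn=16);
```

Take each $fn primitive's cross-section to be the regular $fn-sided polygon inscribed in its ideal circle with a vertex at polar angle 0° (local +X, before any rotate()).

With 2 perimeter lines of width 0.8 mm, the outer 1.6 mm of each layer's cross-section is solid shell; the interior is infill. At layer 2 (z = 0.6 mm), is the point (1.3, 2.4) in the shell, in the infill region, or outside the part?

shell

At z = 0.6 mm: the r=3 cylinder contributes a regular 16-gon of circumradius 3; (whole slice rotated 85° about Z — lengths, areas and connectivity unchanged). Overall, the cross-section is a single solid region. Undo the 85° rotation: the query point maps to (2.504, -1.086) in the un-rotated model frame. The nearest boundary edge runs (2.12, -2.12)→(2.77, -1.15); distance from the point to it = 0.26 mm. The point is inside the cross-section, 0.26 mm from the nearest boundary — within the 1.6 mm shell band (2 × 0.8).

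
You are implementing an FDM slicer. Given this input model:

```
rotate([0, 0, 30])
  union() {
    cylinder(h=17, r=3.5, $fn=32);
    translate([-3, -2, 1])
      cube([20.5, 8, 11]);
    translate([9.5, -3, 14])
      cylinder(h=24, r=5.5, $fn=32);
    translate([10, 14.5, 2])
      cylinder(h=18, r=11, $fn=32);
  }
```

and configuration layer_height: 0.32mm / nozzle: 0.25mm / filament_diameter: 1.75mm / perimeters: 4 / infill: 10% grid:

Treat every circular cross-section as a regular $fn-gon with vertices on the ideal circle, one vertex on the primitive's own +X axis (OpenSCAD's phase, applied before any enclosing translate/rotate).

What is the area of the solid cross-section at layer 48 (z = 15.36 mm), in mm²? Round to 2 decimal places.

At z = 15.36 mm: the r=3.5 cylinder gives a regular 32-gon of circumradius 3.5 (constant along its height) (area = (32/2)·3.500²·sin(360°/32) = 38.24 mm²); the cube at (-3, -2) is not intersected at this z (z outside [1, 12]); the r=5.5 cylinder at (9.5, -3) gives a regular 32-gon of circumradius 5.5 (constant along its height) (area = (32/2)·5.500²·sin(360°/32) = 94.42 mm²); the r=11 cylinder at (10, 14.5) contributes a regular 32-gon of circumradius 11 (area = (32/2)·11.000²·sin(360°/32) = 377.69 mm²); Combining (union): the 3 present regions are separate (no shared area or edge), so areas and boundary lengths simply add and each stays a separate island — area = 510.36 mm²; (rotated 30° about Z; rotation is an isometry so areas/perimeters/island counts are preserved). Overall, the cross-section has 3 separate islands. Net area = 510.36 mm².

510.36 mm²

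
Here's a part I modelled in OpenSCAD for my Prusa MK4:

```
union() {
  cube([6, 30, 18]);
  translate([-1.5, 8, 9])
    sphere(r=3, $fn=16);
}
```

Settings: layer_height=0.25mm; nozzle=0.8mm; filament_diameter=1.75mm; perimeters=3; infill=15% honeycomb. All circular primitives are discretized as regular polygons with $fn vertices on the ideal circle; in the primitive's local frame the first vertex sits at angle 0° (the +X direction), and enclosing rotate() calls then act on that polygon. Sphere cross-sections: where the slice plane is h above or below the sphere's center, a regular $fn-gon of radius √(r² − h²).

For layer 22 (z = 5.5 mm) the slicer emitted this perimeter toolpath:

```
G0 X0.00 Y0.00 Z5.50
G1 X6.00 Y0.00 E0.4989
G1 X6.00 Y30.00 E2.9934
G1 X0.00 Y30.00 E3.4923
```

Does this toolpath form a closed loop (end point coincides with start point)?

Start point (G0): (0.00, 0.00). End point (last G1): the path does not return to the start — open.

no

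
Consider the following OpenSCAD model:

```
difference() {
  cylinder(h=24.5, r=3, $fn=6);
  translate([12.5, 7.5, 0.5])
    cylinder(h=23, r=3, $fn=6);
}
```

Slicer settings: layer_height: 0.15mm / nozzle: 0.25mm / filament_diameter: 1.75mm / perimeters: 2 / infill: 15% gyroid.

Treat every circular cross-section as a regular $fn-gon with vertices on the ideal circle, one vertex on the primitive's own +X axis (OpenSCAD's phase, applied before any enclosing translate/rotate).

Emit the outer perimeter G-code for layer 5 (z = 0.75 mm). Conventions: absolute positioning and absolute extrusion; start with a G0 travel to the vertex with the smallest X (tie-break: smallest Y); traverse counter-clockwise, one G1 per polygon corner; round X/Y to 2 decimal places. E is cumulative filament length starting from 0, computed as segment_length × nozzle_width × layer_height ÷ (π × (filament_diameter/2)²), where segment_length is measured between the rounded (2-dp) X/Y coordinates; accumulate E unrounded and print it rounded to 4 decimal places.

At z = 0.75 mm: the cylinder: section is a regular 6-gon, circumradius r=3; the cylinder at (12.5, 7.5): section is a regular 6-gon, circumradius r=3; After the difference (first − rest): starting from the r=3 cylinder, the r=3 cylinder at (12.5, 7.5) misses the remaining region (no effect) — 1 connected region. The outline is a single polygon with 6 vertices. Extrusion per mm of travel: 0.25 × 0.15 / (π × 0.875²) = 0.015591. Accumulating E over each segment gives final E = 0.2807.

G0 X-3.00 Y0.00 Z0.75
G1 X-1.50 Y-2.60 E0.0468
G1 X1.50 Y-2.60 E0.0936
G1 X3.00 Y0.00 E0.1404
G1 X1.50 Y2.60 E0.1872
G1 X-1.50 Y2.60 E0.2339
G1 X-3.00 Y0.00 E0.2807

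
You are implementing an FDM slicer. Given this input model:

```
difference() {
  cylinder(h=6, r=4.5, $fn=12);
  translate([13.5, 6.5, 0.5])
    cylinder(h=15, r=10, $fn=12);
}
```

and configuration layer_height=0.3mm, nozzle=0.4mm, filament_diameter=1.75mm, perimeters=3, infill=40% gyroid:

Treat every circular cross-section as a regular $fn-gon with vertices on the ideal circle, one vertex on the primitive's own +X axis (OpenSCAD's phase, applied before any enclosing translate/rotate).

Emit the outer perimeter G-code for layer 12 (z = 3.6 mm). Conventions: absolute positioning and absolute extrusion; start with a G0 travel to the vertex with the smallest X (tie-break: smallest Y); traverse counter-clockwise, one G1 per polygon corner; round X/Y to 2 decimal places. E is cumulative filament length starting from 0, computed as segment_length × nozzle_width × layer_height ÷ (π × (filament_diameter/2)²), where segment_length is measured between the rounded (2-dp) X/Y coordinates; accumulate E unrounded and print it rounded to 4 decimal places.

At z = 3.6 mm: the cylinder: section is a regular 12-gon, circumradius r=4.5; the r=10 cylinder at (13.5, 6.5) contributes a regular 12-gon of circumradius 10; After the difference (first − rest): starting from the r=4.5 cylinder, the r=10 cylinder at (13.5, 6.5) misses the remaining region (no effect) — 1 connected region. The outline is a single polygon with 12 vertices. Extrusion per mm of travel: 0.4 × 0.3 / (π × 0.875²) = 0.049890. Accumulating E over each segment gives final E = 1.3951.

G0 X-4.50 Y0.00 Z3.60
G1 X-3.90 Y-2.25 E0.1162
G1 X-2.25 Y-3.90 E0.2326
G1 X0.00 Y-4.50 E0.3488
G1 X2.25 Y-3.90 E0.4649
G1 X3.90 Y-2.25 E0.5814
G1 X4.50 Y0.00 E0.6975
G1 X3.90 Y2.25 E0.8137
G1 X2.25 Y3.90 E0.9301
G1 X0.00 Y4.50 E1.0463
G1 X-2.25 Y3.90 E1.1625
G1 X-3.90 Y2.25 E1.2789
G1 X-4.50 Y0.00 E1.3951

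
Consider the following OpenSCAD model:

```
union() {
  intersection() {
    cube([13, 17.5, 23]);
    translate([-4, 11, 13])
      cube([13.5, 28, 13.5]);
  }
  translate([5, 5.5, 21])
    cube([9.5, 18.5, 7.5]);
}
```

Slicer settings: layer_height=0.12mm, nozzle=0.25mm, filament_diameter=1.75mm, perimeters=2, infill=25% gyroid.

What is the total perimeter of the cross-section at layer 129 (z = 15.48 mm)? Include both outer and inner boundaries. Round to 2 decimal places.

At z = 15.48 mm: the cube (footprint 13×17.5) is included at this height (perimeter 61.00 mm); the cube at (-4, 11) is present — its section is the full 13.5×28 rectangle (perimeter 83.00 mm); After intersecting: the 13.5×28 cube at (-4, 11) partially overlaps the 13×17.5 cube; clipping to the common part keeps 61.75 mm² — boundary = 32.00 mm; the cube at (5, 5.5) does not reach this height (z outside [21, 28.5]); Combining (union): only the result so far is present, so the union is just that shape — boundary = 32.00 mm. Overall, the cross-section is a single solid region. Total boundary length (outer) = 32.00 mm.

32.00 mm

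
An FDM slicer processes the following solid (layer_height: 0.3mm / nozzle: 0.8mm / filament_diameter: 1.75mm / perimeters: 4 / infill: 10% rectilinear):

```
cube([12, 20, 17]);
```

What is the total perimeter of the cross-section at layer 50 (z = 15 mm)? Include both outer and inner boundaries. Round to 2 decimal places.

64.00 mm

At z = 15 mm: the cube is present — its section is the full 12×20 rectangle (perimeter 64.00 mm). Overall, the cross-section is a single solid region. Total boundary length (outer) = 64.00 mm.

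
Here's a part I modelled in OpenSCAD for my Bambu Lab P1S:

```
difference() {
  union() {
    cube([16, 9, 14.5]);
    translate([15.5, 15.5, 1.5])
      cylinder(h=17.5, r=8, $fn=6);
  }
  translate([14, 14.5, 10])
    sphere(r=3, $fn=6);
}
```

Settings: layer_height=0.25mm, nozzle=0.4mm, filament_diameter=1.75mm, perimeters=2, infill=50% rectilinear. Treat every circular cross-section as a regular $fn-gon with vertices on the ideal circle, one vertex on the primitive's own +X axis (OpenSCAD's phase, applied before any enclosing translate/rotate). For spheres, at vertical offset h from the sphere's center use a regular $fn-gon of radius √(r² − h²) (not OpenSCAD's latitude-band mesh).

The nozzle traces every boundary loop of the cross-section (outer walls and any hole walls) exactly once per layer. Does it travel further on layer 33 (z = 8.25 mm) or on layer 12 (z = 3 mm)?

Layer 33 (z = 8.25): the cube (footprint 16×9) is included at this height (perimeter 50.00 mm); the r=8 cylinder at (15.5, 15.5) contributes a regular 6-gon of circumradius 8 (perimeter = 2·6·8.000·sin(180°/6) = 48.00 mm); Taking the union: the regions partially overlap (shared area 1.98 mm²), so the edge portions inside another operand are dropped and the merged outline is re-measured after clipping — boundary = 87.83 mm; the sphere at (14, 14.5): section is a regular 6-gon, circumradius = √(r²−h²) = √(3²−1.75²) = 2.437 (perimeter = 2·6·2.437·sin(180°/6) = 14.62 mm); Taking the first minus the rest: starting from that combined region, the r=3 sphere at (14, 14.5) lies wholly inside it (removes its full 15.43 mm² and its 14.62 mm outline becomes a hole wall) — boundary (outer + 1 inner loop) = 102.45 mm. So its perimeter = 102.45 mm. Layer 12 (z = 3): the cube is present — its section is the full 16×9 rectangle (perimeter 50.00 mm); the cylinder at (15.5, 15.5): section is a regular 6-gon, circumradius r=8 (perimeter = 2·6·8.000·sin(180°/6) = 48.00 mm); Taking the union: the regions partially overlap (shared area 1.98 mm²), so the edge portions inside another operand are dropped and the merged outline is re-measured after clipping — boundary = 87.83 mm; the sphere at (14, 14.5) is not intersected at this z (|z−center|=7.000 > r=3); After the difference (first − rest): none of the subtracted shapes is present at this height, so the result so far is unchanged — boundary = 87.83 mm. So its perimeter = 87.83 mm. Layer 33 is larger (102.45 vs 87.83 mm).

layer 33 (z = 8.25 mm)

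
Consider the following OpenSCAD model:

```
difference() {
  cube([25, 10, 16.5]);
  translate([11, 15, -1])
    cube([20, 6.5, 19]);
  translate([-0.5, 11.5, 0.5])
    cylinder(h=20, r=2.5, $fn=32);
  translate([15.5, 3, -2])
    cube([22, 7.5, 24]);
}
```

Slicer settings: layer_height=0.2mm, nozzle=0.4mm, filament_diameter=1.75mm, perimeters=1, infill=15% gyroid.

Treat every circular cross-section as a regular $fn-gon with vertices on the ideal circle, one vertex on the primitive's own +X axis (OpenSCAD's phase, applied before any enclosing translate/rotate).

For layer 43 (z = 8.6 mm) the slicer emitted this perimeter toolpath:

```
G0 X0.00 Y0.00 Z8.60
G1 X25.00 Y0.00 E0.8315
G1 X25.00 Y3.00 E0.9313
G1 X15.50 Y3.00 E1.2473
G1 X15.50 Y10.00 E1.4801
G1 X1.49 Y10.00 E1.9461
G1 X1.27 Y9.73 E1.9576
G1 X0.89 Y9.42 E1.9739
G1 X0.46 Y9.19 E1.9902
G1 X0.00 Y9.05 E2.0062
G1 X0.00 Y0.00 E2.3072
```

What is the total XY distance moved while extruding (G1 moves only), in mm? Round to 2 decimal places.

69.37 mm

Sum the Euclidean lengths of each G1 segment: total = 69.37 mm.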